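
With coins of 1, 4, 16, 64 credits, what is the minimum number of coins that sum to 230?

230 − 3×64→38 − 2×16→6 − 1×4→2 − 2×1→0
Total coins = 3 + 2 + 1 + 2 = 8

8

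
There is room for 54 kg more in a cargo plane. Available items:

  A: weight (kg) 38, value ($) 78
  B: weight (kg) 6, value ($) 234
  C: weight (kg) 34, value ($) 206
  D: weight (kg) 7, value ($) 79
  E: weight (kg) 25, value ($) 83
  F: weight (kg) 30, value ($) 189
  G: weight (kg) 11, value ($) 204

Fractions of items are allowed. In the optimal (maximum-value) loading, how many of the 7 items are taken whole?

Ratios (sorted): B 39.00, G 18.55, D 11.29, F 6.30, C 6.06, E 3.32, A 2.05
take B (6 @ 234); take G (11 @ 204); take D (7 @ 79); take F (30 @ 189). Capacity used 54/54.
4 item(s) taken whole.

4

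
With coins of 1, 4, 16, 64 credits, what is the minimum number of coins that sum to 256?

256 − 4×64→0
Total coins = 4 = 4

4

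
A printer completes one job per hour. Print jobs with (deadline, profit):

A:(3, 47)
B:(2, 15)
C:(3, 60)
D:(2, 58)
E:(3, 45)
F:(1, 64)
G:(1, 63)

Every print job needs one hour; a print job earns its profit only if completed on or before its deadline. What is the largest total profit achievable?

Sort by profit descending; place each in the latest free slot ≤ its deadline.
Profit order: F=64 G=63 C=60 D=58 A=47 E=45 B=15
Assign: F→slot 1, G skipped, C→slot 3, D→slot 2, A skipped, E skipped, B skipped.
Slots: [1:F] [2:D] [3:C]
Profit = 64 + 58 + 60 = 182

182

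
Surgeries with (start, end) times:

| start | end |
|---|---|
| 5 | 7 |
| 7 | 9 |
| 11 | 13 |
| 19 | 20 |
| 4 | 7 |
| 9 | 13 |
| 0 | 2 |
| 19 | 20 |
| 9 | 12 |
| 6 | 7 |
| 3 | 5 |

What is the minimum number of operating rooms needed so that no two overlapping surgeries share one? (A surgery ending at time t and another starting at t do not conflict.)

Count concurrent intervals with a sweep; the peak is the room count.
Events (time:±→running): 0:+→1 2:-→0 3:+→1 4:+→2 5:-→1 5:+→2 6:+→3 … peak 3.

3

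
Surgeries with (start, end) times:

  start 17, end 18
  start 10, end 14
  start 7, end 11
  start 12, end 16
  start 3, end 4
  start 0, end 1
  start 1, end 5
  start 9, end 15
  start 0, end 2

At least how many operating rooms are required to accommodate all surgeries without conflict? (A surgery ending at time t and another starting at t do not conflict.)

starts: [0, 0, 1, 3, 7, 9, 10, 12, 17]
ends:   [1, 2, 4, 5, 11, 14, 15, 16, 18]
s0→1 s0→2 e1→1 s1→2 e2→1 s3→2 e4→1 e5→0 s7→1 s9→2 s10→3  — peak 3.

3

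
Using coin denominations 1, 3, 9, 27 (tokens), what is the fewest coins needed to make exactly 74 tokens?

6

74 − 2×27→20 − 2×9→2 − 2×1→0
Total coins = 2 + 2 + 2 = 6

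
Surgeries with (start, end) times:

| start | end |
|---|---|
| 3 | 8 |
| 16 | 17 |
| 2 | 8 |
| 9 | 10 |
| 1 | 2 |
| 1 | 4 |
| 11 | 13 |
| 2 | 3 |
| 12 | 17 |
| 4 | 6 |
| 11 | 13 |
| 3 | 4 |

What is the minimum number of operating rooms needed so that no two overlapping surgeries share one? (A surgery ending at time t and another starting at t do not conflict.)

Count concurrent intervals with a sweep; the peak is the room count.
Events (time:±→running): 1:+→1 1:+→2 2:-→1 2:+→2 2:+→3 3:-→2 3:+→3 3:+→4 … peak 4.

4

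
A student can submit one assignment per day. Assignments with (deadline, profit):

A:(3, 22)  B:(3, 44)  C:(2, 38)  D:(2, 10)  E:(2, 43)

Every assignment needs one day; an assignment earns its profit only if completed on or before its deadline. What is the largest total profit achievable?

Sort by profit descending; place each in the latest free slot ≤ its deadline.
Profit order: B=44 E=43 C=38 A=22 D=10
Assign: B→slot 3, E→slot 2, C→slot 1, A skipped, D skipped.
Slots: [1:C] [2:E] [3:B]
Profit = 38 + 43 + 44 = 125

125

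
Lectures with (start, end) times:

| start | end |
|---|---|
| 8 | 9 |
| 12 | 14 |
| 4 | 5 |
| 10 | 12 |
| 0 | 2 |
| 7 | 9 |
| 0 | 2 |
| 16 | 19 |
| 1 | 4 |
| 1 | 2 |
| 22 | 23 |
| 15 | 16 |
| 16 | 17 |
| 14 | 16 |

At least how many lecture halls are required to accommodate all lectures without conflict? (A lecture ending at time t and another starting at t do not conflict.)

4

The answer is the maximum number of intervals overlapping at any instant.
Events (time:±→running): 0:+→1 0:+→2 1:+→3 1:+→4 … peak 4.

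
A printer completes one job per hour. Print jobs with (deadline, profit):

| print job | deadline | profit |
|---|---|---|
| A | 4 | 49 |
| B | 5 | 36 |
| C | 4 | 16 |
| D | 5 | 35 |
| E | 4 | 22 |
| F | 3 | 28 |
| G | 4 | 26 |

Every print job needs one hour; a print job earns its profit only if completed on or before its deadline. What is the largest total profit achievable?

174

Take jobs in profit order; each goes to the latest open slot no later than its deadline.
By profit: A(d4,49), B(d5,36), D(d5,35), F(d3,28), G(d4,26), E(d4,22), C(d4,16)
A→slot 4; B→slot 5; D→slot 3; F→slot 2; G→slot 1; E skipped; C skipped.
Profit = 26 + 28 + 35 + 49 + 36 = 174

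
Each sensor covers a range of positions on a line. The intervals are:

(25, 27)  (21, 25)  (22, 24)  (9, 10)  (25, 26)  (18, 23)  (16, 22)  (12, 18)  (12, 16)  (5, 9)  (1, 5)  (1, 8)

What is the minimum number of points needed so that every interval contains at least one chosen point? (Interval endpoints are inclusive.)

5

Sort by right endpoint; whenever an interval is uncovered, place a point at its right end.
By right end: [1,5]  [1,8]  [5,9]  [9,10]  [12,16]  [12,18]  [16,22]  [18,23]  [22,24]  [21,25]  [25,26]  [25,27]
[1,5] uncovered → point at 5; [9,10] uncovered → point at 10; [12,16] uncovered → point at 16; [18,23] uncovered → point at 23; [25,26] uncovered → point at 26.
Points: 5, 10, 16, 23, 26 (5 total).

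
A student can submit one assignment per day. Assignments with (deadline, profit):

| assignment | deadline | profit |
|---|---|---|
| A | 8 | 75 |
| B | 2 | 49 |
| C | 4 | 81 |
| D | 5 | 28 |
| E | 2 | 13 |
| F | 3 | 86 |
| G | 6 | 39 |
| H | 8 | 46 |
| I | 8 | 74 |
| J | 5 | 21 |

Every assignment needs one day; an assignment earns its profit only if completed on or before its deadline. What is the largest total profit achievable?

478

Sort by profit descending; place each in the latest free slot ≤ its deadline.
By profit: F(d3,86), C(d4,81), A(d8,75), I(d8,74), B(d2,49), H(d8,46), G(d6,39), D(d5,28), J(d5,21), E(d2,13)
F→slot 3; C→slot 4; A→slot 8; I→slot 7; B→slot 2; H→slot 6; G→slot 5; D→slot 1; J skipped; E skipped.
Profit = 28 + 49 + 86 + 81 + 39 + 46 + 74 + 75 = 478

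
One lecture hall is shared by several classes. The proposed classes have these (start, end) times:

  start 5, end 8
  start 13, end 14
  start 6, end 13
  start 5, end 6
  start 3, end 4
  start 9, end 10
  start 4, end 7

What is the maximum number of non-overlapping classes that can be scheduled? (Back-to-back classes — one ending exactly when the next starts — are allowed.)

4

By end time: (3,4), (5,6), (4,7), (5,8), (9,10), (6,13), (13,14).
Pick (3,4); next start ≥ 4 → (5,6); next start ≥ 6 → (9,10); next start ≥ 10 → (13,14).
Selected 4 classes.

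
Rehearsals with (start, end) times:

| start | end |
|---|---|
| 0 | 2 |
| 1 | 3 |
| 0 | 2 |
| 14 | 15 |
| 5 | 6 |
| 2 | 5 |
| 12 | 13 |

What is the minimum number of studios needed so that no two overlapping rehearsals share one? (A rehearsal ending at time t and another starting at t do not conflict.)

3

Count concurrent intervals with a sweep; the peak is the room count.
Events (time:±→running): 0:+→1 0:+→2 1:+→3 … peak 3.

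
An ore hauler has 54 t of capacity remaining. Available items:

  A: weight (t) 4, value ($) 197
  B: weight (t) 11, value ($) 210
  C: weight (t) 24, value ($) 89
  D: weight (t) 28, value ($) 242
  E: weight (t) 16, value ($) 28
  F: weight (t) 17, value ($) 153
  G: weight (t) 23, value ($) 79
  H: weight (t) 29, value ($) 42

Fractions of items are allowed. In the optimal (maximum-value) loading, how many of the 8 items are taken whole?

Greedy by value/weight ratio, highest first.
Ratios (sorted): A 49.25, B 19.09, F 9.00, D 8.64, C 3.71, G 3.43, E 1.75, H 1.45
take A (4 @ 197); take B (11 @ 210); take F (17 @ 153); take 22/28 of D → 190.14. Capacity used 54/54.
3 item(s) taken whole; one partial (take 22/28 of D).

3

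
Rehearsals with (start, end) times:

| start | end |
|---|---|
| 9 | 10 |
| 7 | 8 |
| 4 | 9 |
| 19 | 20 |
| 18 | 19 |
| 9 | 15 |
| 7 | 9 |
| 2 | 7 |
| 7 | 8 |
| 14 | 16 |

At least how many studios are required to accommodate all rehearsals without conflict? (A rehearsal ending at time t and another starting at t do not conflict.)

4

Count concurrent intervals with a sweep; the peak is the room count.
starts: [2, 4, 7, 7, 7, 9, 9, 14, 18, 19]
ends:   [7, 8, 8, 9, 9, 10, 15, 16, 19, 20]
s2→1 s4→2 e7→1 s7→2 s7→3 s7→4  — peak 4.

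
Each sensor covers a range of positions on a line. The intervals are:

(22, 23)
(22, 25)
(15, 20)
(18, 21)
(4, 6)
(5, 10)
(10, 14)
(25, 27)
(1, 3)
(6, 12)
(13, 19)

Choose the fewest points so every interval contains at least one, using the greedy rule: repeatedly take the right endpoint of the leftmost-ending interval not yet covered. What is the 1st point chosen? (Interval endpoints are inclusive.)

Process intervals by earliest right end; each time one isn't hit yet, stab at its right endpoint.
Sorted: [1,3] [4,6] [5,10] [6,12] [10,14] [13,19] [15,20] [18,21] [22,23] [22,25] [25,27]
{[1,3]} hit by 3; {[4,6],[5,10],[6,12]} hit by 6; {[10,14],[13,19]} hit by 14; {[15,20],[18,21]} hit by 20; {[22,23],[22,25]} hit by 23; {[25,27]} hit by 27.
Points: 3, 6, 14, 20, 23, 27 (6 total).

3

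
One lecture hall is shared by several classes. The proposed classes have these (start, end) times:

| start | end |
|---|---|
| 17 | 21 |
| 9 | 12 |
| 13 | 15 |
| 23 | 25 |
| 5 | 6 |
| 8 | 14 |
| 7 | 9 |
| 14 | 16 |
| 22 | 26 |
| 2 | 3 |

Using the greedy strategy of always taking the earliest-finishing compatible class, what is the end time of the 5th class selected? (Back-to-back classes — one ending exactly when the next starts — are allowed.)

Sorted by end: (2,3)  (5,6)  (7,9)  (9,12)  (8,14)  (13,15)  (14,16)  (17,21)  (23,25)  (22,26)
take (2,3); take (5,6); take (7,9); take (9,12); take (13,15); skip (14,16); take (17,21); take (23,25).
Selected: (2,3) (5,6) (7,9) (9,12) (13,15) (17,21) (23,25)

15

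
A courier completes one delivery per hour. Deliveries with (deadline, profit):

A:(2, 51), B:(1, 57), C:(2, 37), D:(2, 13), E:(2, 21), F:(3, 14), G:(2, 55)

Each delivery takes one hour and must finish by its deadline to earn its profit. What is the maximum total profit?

By profit: B(d1,57), G(d2,55), A(d2,51), C(d2,37), E(d2,21), F(d3,14), D(d2,13)
B→slot 1; G→slot 2; A skipped; C skipped; E skipped; F→slot 3; D skipped.
Profit = 57 + 55 + 14 = 126

126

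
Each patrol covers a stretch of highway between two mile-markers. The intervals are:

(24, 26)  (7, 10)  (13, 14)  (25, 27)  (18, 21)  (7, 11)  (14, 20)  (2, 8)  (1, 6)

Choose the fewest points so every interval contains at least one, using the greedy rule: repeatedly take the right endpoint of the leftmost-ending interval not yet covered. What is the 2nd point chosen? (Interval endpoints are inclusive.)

Sorted: [1,6] [2,8] [7,10] [7,11] [13,14] [14,20] [18,21] [24,26] [25,27]
{[1,6],[2,8]} hit by 6; {[7,10],[7,11]} hit by 10; {[13,14],[14,20]} hit by 14; {[18,21]} hit by 21; {[24,26],[25,27]} hit by 26.
Points: 6, 10, 14, 21, 26 (5 total).

10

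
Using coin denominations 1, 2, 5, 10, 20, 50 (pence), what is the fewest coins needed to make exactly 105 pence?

Use the largest denomination that fits, subtract, and repeat.
105 − 2×50→5 − 1×5→0
Total coins = 2 + 1 = 3

3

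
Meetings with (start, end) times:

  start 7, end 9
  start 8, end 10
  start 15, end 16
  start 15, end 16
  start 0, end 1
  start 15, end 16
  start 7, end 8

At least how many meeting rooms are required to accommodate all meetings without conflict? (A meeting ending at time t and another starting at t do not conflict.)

3

Events (time:±→running): 0:+→1 1:-→0 7:+→1 7:+→2 8:-→1 8:+→2 9:-→1 10:-→0 15:+→1 15:+→2 15:+→3 … peak 3.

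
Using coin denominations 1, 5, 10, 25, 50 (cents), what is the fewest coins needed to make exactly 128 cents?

6

128 = 2×50 + 1×25 + 3×1
Total coins = 2 + 1 + 3 = 6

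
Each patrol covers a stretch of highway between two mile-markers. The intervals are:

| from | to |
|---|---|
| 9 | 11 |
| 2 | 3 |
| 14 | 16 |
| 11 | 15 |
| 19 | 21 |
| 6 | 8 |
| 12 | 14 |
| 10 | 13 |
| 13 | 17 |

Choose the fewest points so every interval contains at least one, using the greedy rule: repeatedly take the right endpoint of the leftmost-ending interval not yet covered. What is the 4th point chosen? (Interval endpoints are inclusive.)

14

Sort by right endpoint; whenever an interval is uncovered, place a point at its right end.
By right end: [2,3]  [6,8]  [9,11]  [10,13]  [12,14]  [11,15]  [14,16]  [13,17]  [19,21]
[2,3] uncovered → point at 3; [6,8] uncovered → point at 8; [9,11] uncovered → point at 11; [12,14] uncovered → point at 14; [19,21] uncovered → point at 21.
Points: 3, 8, 11, 14, 21 (5 total).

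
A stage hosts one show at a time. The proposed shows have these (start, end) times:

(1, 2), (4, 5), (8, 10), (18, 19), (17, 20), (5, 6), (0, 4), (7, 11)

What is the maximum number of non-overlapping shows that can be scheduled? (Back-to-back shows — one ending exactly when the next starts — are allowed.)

5

Sorted by end: (1,2)  (0,4)  (4,5)  (5,6)  (8,10)  (7,11)  (18,19)  (17,20)
take (1,2); take (4,5); take (5,6); take (8,10); take (18,19).
Selected 5 shows.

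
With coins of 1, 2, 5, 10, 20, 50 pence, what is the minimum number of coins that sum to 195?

Greedy: take as many of the largest coin as possible, then repeat with the remainder.
195 − 3×50→45 − 2×20→5 − 1×5→0
Total coins = 3 + 2 + 1 = 6

6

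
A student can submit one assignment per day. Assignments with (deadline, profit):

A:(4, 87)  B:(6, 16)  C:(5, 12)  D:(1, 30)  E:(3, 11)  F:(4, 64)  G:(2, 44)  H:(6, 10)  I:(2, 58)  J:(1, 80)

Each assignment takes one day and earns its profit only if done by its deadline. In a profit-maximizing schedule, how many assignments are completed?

Take jobs in profit order; each goes to the latest open slot no later than its deadline.
Profit order: A=87 J=80 F=64 I=58 G=44 D=30 B=16 C=12 E=11 H=10
Assign: A→slot 4, J→slot 1, F→slot 3, I→slot 2, G skipped, D skipped, B→slot 6, C→slot 5, E skipped, H skipped.
Slots: [1:J] [2:I] [3:F] [4:A] [5:C] [6:B]
6 of 10 scheduled.

6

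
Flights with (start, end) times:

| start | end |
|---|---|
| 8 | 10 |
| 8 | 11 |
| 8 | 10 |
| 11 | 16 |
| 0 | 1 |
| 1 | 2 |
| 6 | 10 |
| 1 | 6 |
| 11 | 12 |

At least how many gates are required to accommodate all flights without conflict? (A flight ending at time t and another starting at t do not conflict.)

4

starts: [0, 1, 1, 6, 8, 8, 8, 11, 11]
ends:   [1, 2, 6, 10, 10, 10, 11, 12, 16]
s0→1 e1→0 s1→1 s1→2 e2→1 e6→0 s6→1 s8→2 s8→3 s8→4  — peak 4.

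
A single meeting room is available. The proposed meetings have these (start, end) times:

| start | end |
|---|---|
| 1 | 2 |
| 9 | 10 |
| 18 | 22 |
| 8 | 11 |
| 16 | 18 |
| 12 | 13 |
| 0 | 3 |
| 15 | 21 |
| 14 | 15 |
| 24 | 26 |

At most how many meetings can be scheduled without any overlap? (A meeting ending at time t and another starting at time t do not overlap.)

7

Greedy by earliest finish: after sorting by end time, pick each interval compatible with the last pick.
Sorted by end: (1,2)  (0,3)  (9,10)  (8,11)  (12,13)  (14,15)  (16,18)  (15,21)  (18,22)  (24,26)
take (1,2); skip (0,3); take (9,10); take (12,13); take (14,15); take (16,18); skip (15,21); take (18,22); take (24,26).
Selected 7 meetings.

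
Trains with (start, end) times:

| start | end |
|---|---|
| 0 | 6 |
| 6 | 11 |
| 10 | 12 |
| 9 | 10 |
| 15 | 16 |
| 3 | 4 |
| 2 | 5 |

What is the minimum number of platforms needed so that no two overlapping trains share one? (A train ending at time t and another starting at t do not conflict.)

3

Count concurrent intervals with a sweep; the peak is the room count.
starts: [0, 2, 3, 6, 9, 10, 15]
ends:   [4, 5, 6, 10, 11, 12, 16]
s0→1 s2→2 s3→3  — peak 3.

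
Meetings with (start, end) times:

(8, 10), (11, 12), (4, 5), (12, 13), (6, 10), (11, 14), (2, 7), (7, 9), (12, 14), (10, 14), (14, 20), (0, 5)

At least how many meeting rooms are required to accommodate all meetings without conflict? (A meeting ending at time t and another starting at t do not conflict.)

starts: [0, 2, 4, 6, 7, 8, 10, 11, 11, 12, 12, 14]
ends:   [5, 5, 7, 9, 10, 10, 12, 13, 14, 14, 14, 20]
s0→1 s2→2 s4→3 e5→2 e5→1 s6→2 e7→1 s7→2 s8→3 e9→2 e10→1 e10→0 s10→1 s11→2 s11→3 e12→2 s12→3 s12→4  — peak 4.

4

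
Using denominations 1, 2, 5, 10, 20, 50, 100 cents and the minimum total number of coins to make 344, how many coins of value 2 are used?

344 − 3×100→44 − 2×20→4 − 2×2→0
Count of 2: 2

2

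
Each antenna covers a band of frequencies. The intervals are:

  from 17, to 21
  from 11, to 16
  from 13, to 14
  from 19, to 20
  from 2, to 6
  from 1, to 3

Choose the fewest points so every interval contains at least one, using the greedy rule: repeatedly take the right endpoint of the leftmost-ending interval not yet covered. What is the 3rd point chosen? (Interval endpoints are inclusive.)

20

By right end: [1,3]  [2,6]  [13,14]  [11,16]  [19,20]  [17,21]
[1,3] uncovered → point at 3; [13,14] uncovered → point at 14; [19,20] uncovered → point at 20.
Points: 3, 14, 20 (3 total).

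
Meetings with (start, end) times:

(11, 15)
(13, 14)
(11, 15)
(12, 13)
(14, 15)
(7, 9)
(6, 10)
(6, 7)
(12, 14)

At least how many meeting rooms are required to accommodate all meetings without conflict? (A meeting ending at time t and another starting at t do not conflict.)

4

The answer is the maximum number of intervals overlapping at any instant.
Events (time:±→running): 6:+→1 6:+→2 7:-→1 7:+→2 9:-→1 10:-→0 11:+→1 11:+→2 12:+→3 12:+→4 … peak 4.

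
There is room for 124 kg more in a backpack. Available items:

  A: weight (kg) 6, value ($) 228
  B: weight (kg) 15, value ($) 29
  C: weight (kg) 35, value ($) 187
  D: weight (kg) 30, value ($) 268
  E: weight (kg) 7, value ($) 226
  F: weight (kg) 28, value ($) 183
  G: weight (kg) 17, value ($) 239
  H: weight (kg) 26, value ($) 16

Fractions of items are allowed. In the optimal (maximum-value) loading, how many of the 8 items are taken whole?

6

Order: A (228/6=38.00) > E (226/7=32.29) > G (239/17=14.06) > D (268/30=8.93) > F (183/28=6.54) > C (187/35=5.34) > B (29/15=1.93) > H (16/26=0.62)
Fill: take A (6 @ 228) → take E (7 @ 226) → take G (17 @ 239) → take D (30 @ 268) → take F (28 @ 183) → take C (35 @ 187) → take 1/15 of B → 1.93; 124/124 used.
6 item(s) taken whole; one partial (take 1/15 of B).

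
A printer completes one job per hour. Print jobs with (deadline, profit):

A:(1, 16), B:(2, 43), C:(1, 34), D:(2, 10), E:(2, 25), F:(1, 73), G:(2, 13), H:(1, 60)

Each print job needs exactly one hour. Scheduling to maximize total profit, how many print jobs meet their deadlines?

2

Sort by profit descending; place each in the latest free slot ≤ its deadline.
By profit: F(d1,73), H(d1,60), B(d2,43), C(d1,34), E(d2,25), A(d1,16), G(d2,13), D(d2,10)
F→slot 1; H skipped; B→slot 2; C skipped; E skipped; A skipped; G skipped; D skipped.
2 of 8 scheduled.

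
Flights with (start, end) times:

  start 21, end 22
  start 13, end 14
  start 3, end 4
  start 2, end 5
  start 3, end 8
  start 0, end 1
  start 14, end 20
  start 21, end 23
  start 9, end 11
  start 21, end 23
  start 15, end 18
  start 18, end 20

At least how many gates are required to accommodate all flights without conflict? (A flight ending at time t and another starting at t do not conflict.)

Count concurrent intervals with a sweep; the peak is the room count.
starts: [0, 2, 3, 3, 9, 13, 14, 15, 18, 21, 21, 21]
ends:   [1, 4, 5, 8, 11, 14, 18, 20, 20, 22, 23, 23]
s0→1 e1→0 s2→1 s3→2 s3→3  — peak 3.

3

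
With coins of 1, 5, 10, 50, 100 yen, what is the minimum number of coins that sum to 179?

9

179 = 1×100 + 1×50 + 2×10 + 1×5 + 4×1
Total coins = 1 + 1 + 2 + 1 + 4 = 9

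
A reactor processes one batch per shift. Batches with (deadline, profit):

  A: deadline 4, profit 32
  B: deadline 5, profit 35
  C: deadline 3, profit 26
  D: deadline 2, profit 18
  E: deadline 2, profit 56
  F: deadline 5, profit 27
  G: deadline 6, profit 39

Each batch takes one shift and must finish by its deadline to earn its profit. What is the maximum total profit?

215

Profit order: E=56 G=39 B=35 A=32 F=27 C=26 D=18
Assign: E→slot 2, G→slot 6, B→slot 5, A→slot 4, F→slot 3, C→slot 1, D skipped.
Slots: [1:C] [2:E] [3:F] [4:A] [5:B] [6:G]
Profit = 26 + 56 + 27 + 32 + 35 + 39 = 215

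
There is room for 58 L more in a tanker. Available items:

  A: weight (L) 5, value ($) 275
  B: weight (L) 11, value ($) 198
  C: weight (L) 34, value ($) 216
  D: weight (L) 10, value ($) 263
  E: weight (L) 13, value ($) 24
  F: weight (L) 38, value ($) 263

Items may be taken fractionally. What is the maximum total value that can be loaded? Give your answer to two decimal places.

Order: A (275/5=55.00) > D (263/10=26.30) > B (198/11=18.00) > F (263/38=6.92) > C (216/34=6.35) > E (24/13=1.85)
Fill: take A (5 @ 275) → take D (10 @ 263) → take B (11 @ 198) → take 32/38 of F → 221.47; 58/58 used.
Total value = 957.47

957.47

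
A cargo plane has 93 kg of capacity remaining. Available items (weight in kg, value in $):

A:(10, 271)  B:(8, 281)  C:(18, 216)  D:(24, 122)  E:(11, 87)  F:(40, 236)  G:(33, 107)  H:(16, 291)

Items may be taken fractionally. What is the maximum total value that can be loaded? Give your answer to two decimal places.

1323.00

Sort by value per unit weight and fill in that order.
Order: B (281/8=35.12) > A (271/10=27.10) > H (291/16=18.19) > C (216/18=12.00) > E (87/11=7.91) > F (236/40=5.90) > D (122/24=5.08) > G (107/33=3.24)
Fill: take B (8 @ 281) → take A (10 @ 271) → take H (16 @ 291) → take C (18 @ 216) → take E (11 @ 87) → take 30/40 of F → 177.00; 93/93 used.
Total value = 1323.00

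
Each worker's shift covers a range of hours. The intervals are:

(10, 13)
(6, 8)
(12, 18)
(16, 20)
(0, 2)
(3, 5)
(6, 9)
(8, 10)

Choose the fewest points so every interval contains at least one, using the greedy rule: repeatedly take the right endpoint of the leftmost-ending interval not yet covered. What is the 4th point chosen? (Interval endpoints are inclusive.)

13

Sort by right endpoint; whenever an interval is uncovered, place a point at its right end.
By right end: [0,2]  [3,5]  [6,8]  [6,9]  [8,10]  [10,13]  [12,18]  [16,20]
[0,2] uncovered → point at 2; [3,5] uncovered → point at 5; [6,8] uncovered → point at 8; [10,13] uncovered → point at 13; [16,20] uncovered → point at 20.
Points: 2, 5, 8, 13, 20 (5 total).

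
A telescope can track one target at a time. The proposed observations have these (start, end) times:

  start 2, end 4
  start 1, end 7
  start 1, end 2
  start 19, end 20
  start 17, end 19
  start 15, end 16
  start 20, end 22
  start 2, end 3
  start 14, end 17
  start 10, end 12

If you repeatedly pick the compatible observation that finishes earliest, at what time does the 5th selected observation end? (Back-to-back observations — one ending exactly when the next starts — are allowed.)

Sort by end time and greedily take each interval whose start is ≥ the last chosen end.
Sorted by end: (1,2)  (2,3)  (2,4)  (1,7)  (10,12)  (15,16)  (14,17)  (17,19)  (19,20)  (20,22)
take (1,2); take (2,3); skip (2,4); skip (1,7); take (10,12); take (15,16); skip (14,17); take (17,19); take (19,20); take (20,22).
Selected: (1,2) (2,3) (10,12) (15,16) (17,19) (19,20) (20,22)

19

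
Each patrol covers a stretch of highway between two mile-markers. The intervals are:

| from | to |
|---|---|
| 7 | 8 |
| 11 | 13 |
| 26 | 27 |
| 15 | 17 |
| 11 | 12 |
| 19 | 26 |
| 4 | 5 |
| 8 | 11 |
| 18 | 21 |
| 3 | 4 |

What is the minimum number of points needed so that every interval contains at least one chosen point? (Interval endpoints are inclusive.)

Sorted: [3,4] [4,5] [7,8] [8,11] [11,12] [11,13] [15,17] [18,21] [19,26] [26,27]
{[3,4],[4,5]} hit by 4; {[7,8],[8,11]} hit by 8; {[11,12],[11,13]} hit by 12; {[15,17]} hit by 17; {[18,21],[19,26]} hit by 21; {[26,27]} hit by 27.
Points: 4, 8, 12, 17, 21, 27 (6 total).

6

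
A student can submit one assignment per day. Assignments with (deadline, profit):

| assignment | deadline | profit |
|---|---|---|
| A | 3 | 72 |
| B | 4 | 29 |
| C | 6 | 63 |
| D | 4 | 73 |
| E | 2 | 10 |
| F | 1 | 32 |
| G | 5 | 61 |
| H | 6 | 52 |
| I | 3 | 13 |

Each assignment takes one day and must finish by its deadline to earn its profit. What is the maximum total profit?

353

Take jobs in profit order; each goes to the latest open slot no later than its deadline.
By profit: D(d4,73), A(d3,72), C(d6,63), G(d5,61), H(d6,52), F(d1,32), B(d4,29), I(d3,13), E(d2,10)
D→slot 4; A→slot 3; C→slot 6; G→slot 5; H→slot 2; F→slot 1; B skipped; I skipped; E skipped.
Profit = 32 + 52 + 72 + 73 + 61 + 63 = 353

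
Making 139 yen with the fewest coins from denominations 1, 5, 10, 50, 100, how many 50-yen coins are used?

139 − 1×100→39 − 3×10→9 − 1×5→4 − 4×1→0
Count of 50: 0

0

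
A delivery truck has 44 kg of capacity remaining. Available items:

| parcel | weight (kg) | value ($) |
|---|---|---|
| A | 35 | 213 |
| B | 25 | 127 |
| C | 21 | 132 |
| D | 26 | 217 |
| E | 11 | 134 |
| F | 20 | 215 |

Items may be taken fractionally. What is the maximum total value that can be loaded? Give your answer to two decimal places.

Ratios (sorted): E 12.18, F 10.75, D 8.35, C 6.29, A 6.09, B 5.08
take E (11 @ 134); take F (20 @ 215); take 13/26 of D → 108.50. Capacity used 44/44.
Total value = 457.50

457.50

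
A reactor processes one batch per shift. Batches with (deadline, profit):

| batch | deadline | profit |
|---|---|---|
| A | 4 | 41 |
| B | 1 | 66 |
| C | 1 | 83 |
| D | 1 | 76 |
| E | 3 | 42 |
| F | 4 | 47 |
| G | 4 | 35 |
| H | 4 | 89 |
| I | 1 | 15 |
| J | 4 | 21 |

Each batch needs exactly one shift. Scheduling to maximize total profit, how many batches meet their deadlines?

4

By profit: H(d4,89), C(d1,83), D(d1,76), B(d1,66), F(d4,47), E(d3,42), A(d4,41), G(d4,35), J(d4,21), I(d1,15)
H→slot 4; C→slot 1; D skipped; B skipped; F→slot 3; E→slot 2; A skipped; G skipped; J skipped; I skipped.
4 of 10 scheduled.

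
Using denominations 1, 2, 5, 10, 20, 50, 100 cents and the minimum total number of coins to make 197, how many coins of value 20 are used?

197 = 1×100 + 1×50 + 2×20 + 1×5 + 1×2
Count of 20: 2

2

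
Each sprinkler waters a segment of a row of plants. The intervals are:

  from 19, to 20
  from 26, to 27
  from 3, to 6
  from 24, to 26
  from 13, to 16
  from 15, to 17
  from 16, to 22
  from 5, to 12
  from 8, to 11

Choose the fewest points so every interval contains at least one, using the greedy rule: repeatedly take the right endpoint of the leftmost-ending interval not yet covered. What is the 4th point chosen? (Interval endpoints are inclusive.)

20

Process intervals by earliest right end; each time one isn't hit yet, stab at its right endpoint.
Sorted: [3,6] [8,11] [5,12] [13,16] [15,17] [19,20] [16,22] [24,26] [26,27]
{[3,6]} hit by 6; {[8,11],[5,12]} hit by 11; {[13,16],[15,17]} hit by 16; {[19,20],[16,22]} hit by 20; {[24,26],[26,27]} hit by 26.
Points: 6, 11, 16, 20, 26 (5 total).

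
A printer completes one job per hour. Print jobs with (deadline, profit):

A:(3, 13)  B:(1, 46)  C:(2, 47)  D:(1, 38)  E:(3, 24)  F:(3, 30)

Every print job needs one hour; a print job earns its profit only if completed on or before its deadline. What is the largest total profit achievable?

Take jobs in profit order; each goes to the latest open slot no later than its deadline.
By profit: C(d2,47), B(d1,46), D(d1,38), F(d3,30), E(d3,24), A(d3,13)
C→slot 2; B→slot 1; D skipped; F→slot 3; E skipped; A skipped.
Profit = 46 + 47 + 30 = 123

123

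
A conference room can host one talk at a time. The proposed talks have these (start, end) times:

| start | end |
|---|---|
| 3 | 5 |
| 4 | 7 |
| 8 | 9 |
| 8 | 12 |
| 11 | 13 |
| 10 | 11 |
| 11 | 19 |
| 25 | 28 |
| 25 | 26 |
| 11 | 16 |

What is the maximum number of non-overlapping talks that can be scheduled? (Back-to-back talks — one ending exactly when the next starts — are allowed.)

5

By end time: (3,5), (4,7), (8,9), (10,11), (8,12), (11,13), (11,16), (11,19), (25,26), (25,28).
Pick (3,5); next start ≥ 5 → (8,9); next start ≥ 9 → (10,11); next start ≥ 11 → (11,13); next start ≥ 13 → (25,26).
Selected 5 talks.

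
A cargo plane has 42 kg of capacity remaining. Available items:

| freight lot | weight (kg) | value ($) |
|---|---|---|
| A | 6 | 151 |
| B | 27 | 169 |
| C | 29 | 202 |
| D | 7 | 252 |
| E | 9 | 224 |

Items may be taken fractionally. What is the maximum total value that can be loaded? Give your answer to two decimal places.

Order: D (252/7=36.00) > A (151/6=25.17) > E (224/9=24.89) > C (202/29=6.97) > B (169/27=6.26)
Fill: take D (7 @ 252) → take A (6 @ 151) → take E (9 @ 224) → take 20/29 of C → 139.31; 42/42 used.
Total value = 766.31

766.31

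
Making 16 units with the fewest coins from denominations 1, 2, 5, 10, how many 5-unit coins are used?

Greedy: take as many of the largest coin as possible, then repeat with the remainder.
16 − 1×10→6 − 1×5→1 − 1×1→0
Count of 5: 1

1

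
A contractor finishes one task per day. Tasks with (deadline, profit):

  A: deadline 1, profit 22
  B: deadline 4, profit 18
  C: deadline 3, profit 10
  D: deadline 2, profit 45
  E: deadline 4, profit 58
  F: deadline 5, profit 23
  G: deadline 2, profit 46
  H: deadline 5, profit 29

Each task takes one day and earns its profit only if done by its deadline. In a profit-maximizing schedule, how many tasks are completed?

Take jobs in profit order; each goes to the latest open slot no later than its deadline.
Profit order: E=58 G=46 D=45 H=29 F=23 A=22 B=18 C=10
Assign: E→slot 4, G→slot 2, D→slot 1, H→slot 5, F→slot 3, A skipped, B skipped, C skipped.
Slots: [1:D] [2:G] [3:F] [4:E] [5:H]
5 of 8 scheduled.

5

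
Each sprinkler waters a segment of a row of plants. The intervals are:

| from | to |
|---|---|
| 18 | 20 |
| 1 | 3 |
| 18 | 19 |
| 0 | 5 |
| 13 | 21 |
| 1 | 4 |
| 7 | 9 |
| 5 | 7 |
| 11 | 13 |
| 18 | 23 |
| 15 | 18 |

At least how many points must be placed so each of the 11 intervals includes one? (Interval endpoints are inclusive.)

By right end: [1,3]  [1,4]  [0,5]  [5,7]  [7,9]  [11,13]  [15,18]  [18,19]  [18,20]  [13,21]  [18,23]
[1,3] uncovered → point at 3; [5,7] uncovered → point at 7; [11,13] uncovered → point at 13; [15,18] uncovered → point at 18.
Points: 3, 7, 13, 18 (4 total).

4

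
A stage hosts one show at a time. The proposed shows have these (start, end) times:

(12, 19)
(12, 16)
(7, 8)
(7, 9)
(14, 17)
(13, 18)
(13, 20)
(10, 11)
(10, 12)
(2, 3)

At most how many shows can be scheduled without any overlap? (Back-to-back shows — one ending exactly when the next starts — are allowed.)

Greedy by earliest finish: after sorting by end time, pick each interval compatible with the last pick.
By end time: (2,3), (7,8), (7,9), (10,11), (10,12), (12,16), (14,17), (13,18), (12,19), (13,20).
Pick (2,3); next start ≥ 3 → (7,8); next start ≥ 8 → (10,11); next start ≥ 11 → (12,16).
Selected 4 shows.

4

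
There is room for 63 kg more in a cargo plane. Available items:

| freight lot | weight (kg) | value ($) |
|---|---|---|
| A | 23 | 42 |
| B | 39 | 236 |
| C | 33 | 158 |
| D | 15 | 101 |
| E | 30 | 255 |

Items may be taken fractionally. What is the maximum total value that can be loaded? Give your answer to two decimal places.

464.92

Order: E (255/30=8.50) > D (101/15=6.73) > B (236/39=6.05) > C (158/33=4.79) > A (42/23=1.83)
Fill: take E (30 @ 255) → take D (15 @ 101) → take 18/39 of B → 108.92; 63/63 used.
Total value = 464.92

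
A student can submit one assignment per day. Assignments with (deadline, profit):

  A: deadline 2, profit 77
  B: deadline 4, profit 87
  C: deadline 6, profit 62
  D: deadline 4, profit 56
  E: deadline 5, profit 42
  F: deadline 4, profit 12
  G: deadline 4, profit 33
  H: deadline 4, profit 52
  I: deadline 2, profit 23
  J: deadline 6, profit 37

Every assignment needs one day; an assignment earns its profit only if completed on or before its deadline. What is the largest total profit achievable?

376

Sort by profit descending; place each in the latest free slot ≤ its deadline.
By profit: B(d4,87), A(d2,77), C(d6,62), D(d4,56), H(d4,52), E(d5,42), J(d6,37), G(d4,33), I(d2,23), F(d4,12)
B→slot 4; A→slot 2; C→slot 6; D→slot 3; H→slot 1; E→slot 5; J skipped; G skipped; I skipped; F skipped.
Profit = 52 + 77 + 56 + 87 + 42 + 62 = 376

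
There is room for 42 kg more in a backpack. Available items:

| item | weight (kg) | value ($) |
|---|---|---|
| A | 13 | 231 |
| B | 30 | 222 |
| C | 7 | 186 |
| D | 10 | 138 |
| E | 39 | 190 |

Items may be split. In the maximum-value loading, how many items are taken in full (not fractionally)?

Sort by value per unit weight and fill in that order.
Order: C (186/7=26.57) > A (231/13=17.77) > D (138/10=13.80) > B (222/30=7.40) > E (190/39=4.87)
Fill: take C (7 @ 186) → take A (13 @ 231) → take D (10 @ 138) → take 12/30 of B → 88.80; 42/42 used.
3 item(s) taken whole; one partial (take 12/30 of B).

3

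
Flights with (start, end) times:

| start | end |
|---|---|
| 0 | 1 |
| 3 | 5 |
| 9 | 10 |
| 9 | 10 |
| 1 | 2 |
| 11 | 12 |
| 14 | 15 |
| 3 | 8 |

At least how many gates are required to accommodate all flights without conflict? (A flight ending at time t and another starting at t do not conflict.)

2

The answer is the maximum number of intervals overlapping at any instant.
Events (time:±→running): 0:+→1 1:-→0 1:+→1 2:-→0 3:+→1 3:+→2 … peak 2.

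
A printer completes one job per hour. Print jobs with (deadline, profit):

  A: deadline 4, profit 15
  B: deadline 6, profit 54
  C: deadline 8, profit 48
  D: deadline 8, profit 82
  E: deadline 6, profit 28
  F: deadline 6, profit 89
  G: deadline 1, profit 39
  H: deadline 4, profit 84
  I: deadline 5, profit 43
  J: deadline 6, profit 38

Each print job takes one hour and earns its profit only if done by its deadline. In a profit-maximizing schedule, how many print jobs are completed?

Sort by profit descending; place each in the latest free slot ≤ its deadline.
Profit order: F=89 H=84 D=82 B=54 C=48 I=43 G=39 J=38 E=28 A=15
Assign: F→slot 6, H→slot 4, D→slot 8, B→slot 5, C→slot 7, I→slot 3, G→slot 1, J→slot 2, E skipped, A skipped.
Slots: [1:G] [2:J] [3:I] [4:H] [5:B] [6:F] [7:C] [8:D]
8 of 10 scheduled.

8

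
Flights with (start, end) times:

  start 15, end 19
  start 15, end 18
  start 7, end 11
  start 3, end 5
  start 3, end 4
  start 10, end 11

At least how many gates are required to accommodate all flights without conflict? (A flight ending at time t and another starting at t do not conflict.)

The answer is the maximum number of intervals overlapping at any instant.
starts: [3, 3, 7, 10, 15, 15]
ends:   [4, 5, 11, 11, 18, 19]
s3→1 s3→2  — peak 2.

2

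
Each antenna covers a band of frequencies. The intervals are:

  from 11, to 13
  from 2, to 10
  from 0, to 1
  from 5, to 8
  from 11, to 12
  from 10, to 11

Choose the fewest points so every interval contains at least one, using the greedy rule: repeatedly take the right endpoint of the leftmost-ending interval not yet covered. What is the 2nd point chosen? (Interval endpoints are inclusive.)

8

Process intervals by earliest right end; each time one isn't hit yet, stab at its right endpoint.
By right end: [0,1]  [5,8]  [2,10]  [10,11]  [11,12]  [11,13]
[0,1] uncovered → point at 1; [5,8] uncovered → point at 8; [10,11] uncovered → point at 11.
Points: 1, 8, 11 (3 total).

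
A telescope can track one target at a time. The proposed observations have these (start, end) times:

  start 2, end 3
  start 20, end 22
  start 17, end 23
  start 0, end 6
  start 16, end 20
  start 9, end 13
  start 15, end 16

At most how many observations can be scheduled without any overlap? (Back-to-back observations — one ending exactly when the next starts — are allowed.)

By end time: (2,3), (0,6), (9,13), (15,16), (16,20), (20,22), (17,23).
Pick (2,3); next start ≥ 3 → (9,13); next start ≥ 13 → (15,16); next start ≥ 16 → (16,20); next start ≥ 20 → (20,22).
Selected 5 observations.

5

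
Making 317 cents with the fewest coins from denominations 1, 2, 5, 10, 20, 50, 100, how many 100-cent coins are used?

3

Greedy: take as many of the largest coin as possible, then repeat with the remainder.
317 = 3×100 + 1×10 + 1×5 + 1×2
Count of 100: 3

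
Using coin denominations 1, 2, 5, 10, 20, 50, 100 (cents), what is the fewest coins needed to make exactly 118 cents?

Use the largest denomination that fits, subtract, and repeat.
118 − 1×100→18 − 1×10→8 − 1×5→3 − 1×2→1 − 1×1→0
Total coins = 1 + 1 + 1 + 1 + 1 = 5

5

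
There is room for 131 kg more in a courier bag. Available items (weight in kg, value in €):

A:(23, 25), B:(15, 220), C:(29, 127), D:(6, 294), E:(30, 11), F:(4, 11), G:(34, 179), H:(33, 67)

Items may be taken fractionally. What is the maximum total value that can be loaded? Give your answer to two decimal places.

Sort by value per unit weight and fill in that order.
Order: D (294/6=49.00) > B (220/15=14.67) > G (179/34=5.26) > C (127/29=4.38) > F (11/4=2.75) > H (67/33=2.03) > A (25/23=1.09) > E (11/30=0.37)
Fill: take D (6 @ 294) → take B (15 @ 220) → take G (34 @ 179) → take C (29 @ 127) → take F (4 @ 11) → take H (33 @ 67) → take 10/23 of A → 10.87; 131/131 used.
Total value = 908.87

908.87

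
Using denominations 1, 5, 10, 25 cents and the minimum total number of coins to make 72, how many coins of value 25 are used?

Greedy: take as many of the largest coin as possible, then repeat with the remainder.
72 − 2×25→22 − 2×10→2 − 2×1→0
Count of 25: 2

2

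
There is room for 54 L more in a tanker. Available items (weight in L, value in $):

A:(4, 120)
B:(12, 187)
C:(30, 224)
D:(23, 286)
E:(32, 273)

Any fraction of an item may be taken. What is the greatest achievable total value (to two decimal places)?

Sort by value per unit weight and fill in that order.
Ratios (sorted): A 30.00, B 15.58, D 12.43, E 8.53, C 7.47
take A (4 @ 120); take B (12 @ 187); take D (23 @ 286); take 15/32 of E → 127.97. Capacity used 54/54.
Total value = 720.97

720.97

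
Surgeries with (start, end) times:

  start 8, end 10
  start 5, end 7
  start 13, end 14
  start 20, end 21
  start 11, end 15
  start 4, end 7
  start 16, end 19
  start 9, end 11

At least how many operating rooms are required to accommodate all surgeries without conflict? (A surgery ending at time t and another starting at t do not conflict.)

Count concurrent intervals with a sweep; the peak is the room count.
Events (time:±→running): 4:+→1 5:+→2 … peak 2.

2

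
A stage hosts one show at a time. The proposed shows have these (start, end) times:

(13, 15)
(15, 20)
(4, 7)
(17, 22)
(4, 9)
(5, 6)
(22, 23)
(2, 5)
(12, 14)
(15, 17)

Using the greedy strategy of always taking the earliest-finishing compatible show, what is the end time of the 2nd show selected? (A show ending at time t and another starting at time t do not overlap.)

6

Sorted by end: (2,5)  (5,6)  (4,7)  (4,9)  (12,14)  (13,15)  (15,17)  (15,20)  (17,22)  (22,23)
take (2,5); take (5,6); take (12,14); skip (13,15); take (15,17); take (17,22); take (22,23).
Selected: (2,5) (5,6) (12,14) (15,17) (17,22) (22,23)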